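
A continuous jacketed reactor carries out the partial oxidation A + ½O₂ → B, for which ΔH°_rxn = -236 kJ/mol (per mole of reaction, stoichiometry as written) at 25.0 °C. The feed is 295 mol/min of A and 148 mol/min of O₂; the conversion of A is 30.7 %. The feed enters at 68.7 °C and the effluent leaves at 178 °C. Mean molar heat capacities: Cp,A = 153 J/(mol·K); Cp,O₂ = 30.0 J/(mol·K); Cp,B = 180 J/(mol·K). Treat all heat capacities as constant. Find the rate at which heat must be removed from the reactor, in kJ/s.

Extent of reaction ξ = 0.307 × 295 = 90.565 mol/min
Reaction term: ξ·ΔH°_rxn = 90.565 × -236 = -21373 kJ/min
Sensible, feed 68.7→25 °C: -2166.4 kJ/min
Outlet flows (mol/min): A 204.44, O₂ 102.72, B 90.565
Sensible, products 25→178 °C: 7751.3 kJ/min
Q = ΔH = -15789 kJ/min = -263.14 kW
Heat removed = 263.14 kJ/s

Q_out = 263 kJ/s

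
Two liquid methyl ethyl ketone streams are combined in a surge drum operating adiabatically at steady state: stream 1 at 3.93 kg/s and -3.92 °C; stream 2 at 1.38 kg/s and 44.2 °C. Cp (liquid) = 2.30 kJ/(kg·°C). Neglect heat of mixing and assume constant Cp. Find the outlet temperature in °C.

No heat crosses the boundary, so H_out = H_in.
T_out = Σ ṁᵢCp,ᵢTᵢ / Σ ṁᵢCp,ᵢ
      = 104.86 / 12.213 = 8.5858 °C

T_out = 8.59 °C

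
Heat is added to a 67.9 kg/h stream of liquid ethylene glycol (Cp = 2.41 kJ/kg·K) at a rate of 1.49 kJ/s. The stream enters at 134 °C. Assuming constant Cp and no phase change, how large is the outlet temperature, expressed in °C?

Q = 1.49 kJ/s = 5364 kJ/h
ΔT = Q/(ṁ·Cp) = 5364/(67.9×2.41) = 32.779 K
T_out = 134 + 32.779 = 166.78 °C

T_out = 167 °C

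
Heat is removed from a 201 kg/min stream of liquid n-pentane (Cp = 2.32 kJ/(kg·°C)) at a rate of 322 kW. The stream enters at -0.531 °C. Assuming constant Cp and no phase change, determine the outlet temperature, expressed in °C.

T_out = -42.0 °C

Q = 322 kW = 19320 kJ/min
ΔT = Q/(ṁ·Cp) = 19320/(201×2.32) = 41.431 K
T_out = -0.531 − 41.431 = -41.962 °C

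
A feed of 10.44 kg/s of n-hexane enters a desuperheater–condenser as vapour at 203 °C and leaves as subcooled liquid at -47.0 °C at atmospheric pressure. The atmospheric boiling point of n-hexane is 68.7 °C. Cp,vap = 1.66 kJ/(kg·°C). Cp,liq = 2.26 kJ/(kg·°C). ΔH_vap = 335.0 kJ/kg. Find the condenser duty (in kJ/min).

vapour 203→68.7 °C: -222.94 kJ/kg
condensation at 68.7 °C: -335 kJ/kg
liquid 68.7→-47.0 °C: -261.48 kJ/kg
Δh = -222.94 + -335 + -261.48 = -819.42 kJ/kg
Q = ṁ·Δh = 10.44 kg/s × -819.42 kJ/kg = -8554.7 kJ/s
|Q| = 8554.7 kW = 513280 kJ/min

Q_c = 513000 kJ/min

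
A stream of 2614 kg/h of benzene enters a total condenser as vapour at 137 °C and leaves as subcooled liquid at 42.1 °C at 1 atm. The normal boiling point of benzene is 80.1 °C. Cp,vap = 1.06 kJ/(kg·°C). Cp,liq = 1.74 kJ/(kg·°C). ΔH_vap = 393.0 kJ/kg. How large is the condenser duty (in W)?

Q_c = 377000 W

vapour 137→80.1 °C: -60.314 kJ/kg
condensation at 80.1 °C: -393 kJ/kg
liquid 80.1→42.1 °C: -66.12 kJ/kg
Δh = -60.314 + -393 + -66.12 = -519.43 kJ/kg
Q = ṁ·Δh = 2614 kg/h × -519.43 kJ/kg = -1.3578e+06 kJ/h
|Q| = 377.17 kW = 377170 W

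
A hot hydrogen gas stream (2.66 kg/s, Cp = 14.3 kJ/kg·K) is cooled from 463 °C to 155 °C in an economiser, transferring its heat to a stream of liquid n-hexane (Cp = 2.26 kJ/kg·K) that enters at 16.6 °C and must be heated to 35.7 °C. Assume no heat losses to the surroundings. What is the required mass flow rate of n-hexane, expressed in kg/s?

Heat released by hot stream: Q = 2.66 × 14.3 × (463 − 155) = 11716 kJ/s
Energy balance on cold side (adiabatic exchanger): Q = ṁ_c·Cp_c·(T_c,out − T_c,in)
ṁ_c = 11716 / [2.26 × (35.7 − 16.6)] = 271.41 kg/s

ṁ_c = 271 kg/s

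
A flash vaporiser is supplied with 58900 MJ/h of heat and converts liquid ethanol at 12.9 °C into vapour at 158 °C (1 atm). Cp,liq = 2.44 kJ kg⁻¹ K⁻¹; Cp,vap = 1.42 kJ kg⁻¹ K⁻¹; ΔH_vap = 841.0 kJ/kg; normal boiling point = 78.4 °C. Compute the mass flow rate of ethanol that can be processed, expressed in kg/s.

ṁ = 14.7 kg/s

Δh = 2.44×(78.4−12.9) + 841.0 + 1.42×(158−78.4) = 1113.9 kJ/kg
Q = 58900 MJ/h = 16361 kJ/s = 16361 kJ/s
ṁ = Q/Δh = 16361 / 1113.9 = 14.689 kg/s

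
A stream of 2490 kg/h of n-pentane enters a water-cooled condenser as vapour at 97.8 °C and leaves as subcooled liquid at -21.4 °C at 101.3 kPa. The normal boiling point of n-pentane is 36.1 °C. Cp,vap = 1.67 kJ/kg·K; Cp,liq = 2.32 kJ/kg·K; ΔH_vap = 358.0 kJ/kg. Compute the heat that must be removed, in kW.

Q_c = 411 kW

vapour 97.8→36.1 °C: -103.04 kJ/kg
condensation at 36.1 °C: -358 kJ/kg
liquid 36.1→-21.4 °C: -133.4 kJ/kg
Δh = -103.04 + -358 + -133.4 = -594.44 kJ/kg
Q = ṁ·Δh = 2490 kg/h × -594.44 kJ/kg = -1.4802e+06 kJ/h
|Q| = 411.15 kW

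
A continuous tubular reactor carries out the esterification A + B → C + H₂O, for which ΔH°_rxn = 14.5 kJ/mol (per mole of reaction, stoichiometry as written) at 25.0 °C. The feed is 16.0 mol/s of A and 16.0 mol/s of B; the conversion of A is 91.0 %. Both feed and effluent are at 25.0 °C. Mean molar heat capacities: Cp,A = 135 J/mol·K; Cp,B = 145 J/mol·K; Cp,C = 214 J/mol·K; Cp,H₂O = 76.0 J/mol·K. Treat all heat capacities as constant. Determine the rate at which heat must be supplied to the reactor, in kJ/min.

Extent of reaction ξ = 0.910 × 16.0 = 14.56 mol/s
Reaction term: ξ·ΔH°_rxn = 14.56 × 14.5 = 211.12 kJ/s
Q = ΔH = 211.12 kJ/s = 211.12 kW
Heat supplied = 12667 kJ/min

Q_in = 12700 kJ/min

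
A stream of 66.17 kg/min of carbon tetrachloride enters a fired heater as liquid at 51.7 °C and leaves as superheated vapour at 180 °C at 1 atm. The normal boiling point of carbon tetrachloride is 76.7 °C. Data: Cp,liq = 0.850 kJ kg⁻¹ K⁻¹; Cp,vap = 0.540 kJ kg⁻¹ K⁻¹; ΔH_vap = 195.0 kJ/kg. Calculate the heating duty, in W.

liquid 51.7→76.7 °C: 21.25 kJ/kg
vaporisation at 76.7 °C: 195 kJ/kg
vapour 76.7→180 °C: 55.782 kJ/kg
Δh = 21.25 + 195 + 55.782 = 272.03 kJ/kg
Q = ṁ·Δh = 66.17 kg/min × 272.03 kJ/kg = 18000 kJ/min
|Q| = 300.01 kW = 300010 W

Q = 300000 W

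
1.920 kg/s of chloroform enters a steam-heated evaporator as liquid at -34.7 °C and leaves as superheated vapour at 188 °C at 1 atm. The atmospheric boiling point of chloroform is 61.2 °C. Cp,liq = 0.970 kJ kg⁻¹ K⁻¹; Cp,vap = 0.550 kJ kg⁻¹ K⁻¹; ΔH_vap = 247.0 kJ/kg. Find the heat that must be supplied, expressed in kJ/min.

Q = 47200 kJ/min

liquid -34.7→61.2 °C: 93.023 kJ/kg
vaporisation at 61.2 °C: 247 kJ/kg
vapour 61.2→188 °C: 69.74 kJ/kg
Δh = 93.023 + 247 + 69.74 = 409.76 kJ/kg
Q = ṁ·Δh = 1.920 kg/s × 409.76 kJ/kg = 786.74 kJ/s
|Q| = 786.74 kW = 47205 kJ/min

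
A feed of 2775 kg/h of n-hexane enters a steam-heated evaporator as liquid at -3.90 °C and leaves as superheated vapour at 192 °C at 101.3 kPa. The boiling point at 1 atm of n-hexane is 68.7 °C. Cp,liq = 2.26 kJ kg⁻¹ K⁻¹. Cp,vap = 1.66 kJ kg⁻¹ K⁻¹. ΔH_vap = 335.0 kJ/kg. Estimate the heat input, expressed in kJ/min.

Q = 32500 kJ/min

liquid -3.90→68.7 °C: 164.08 kJ/kg
vaporisation at 68.7 °C: 335 kJ/kg
vapour 68.7→192 °C: 204.68 kJ/kg
Δh = 164.08 + 335 + 204.68 = 703.75 kJ/kg
Q = ṁ·Δh = 2775 kg/h × 703.75 kJ/kg = 1.9529e+06 kJ/h
|Q| = 542.48 kW = 32549 kJ/min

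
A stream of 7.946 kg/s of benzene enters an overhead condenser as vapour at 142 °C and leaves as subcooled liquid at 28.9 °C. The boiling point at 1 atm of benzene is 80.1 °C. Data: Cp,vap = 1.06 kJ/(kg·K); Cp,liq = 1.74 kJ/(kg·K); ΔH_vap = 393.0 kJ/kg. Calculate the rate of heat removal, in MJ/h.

vapour 142→80.1 °C: -65.614 kJ/kg
condensation at 80.1 °C: -393 kJ/kg
liquid 80.1→28.9 °C: -89.088 kJ/kg
Δh = -65.614 + -393 + -89.088 = -547.7 kJ/kg
Q = ṁ·Δh = 7.946 kg/s × -547.7 kJ/kg = -4352 kJ/s
|Q| = 4352 kW = 15667 MJ/h

Q_c = 15700 MJ/h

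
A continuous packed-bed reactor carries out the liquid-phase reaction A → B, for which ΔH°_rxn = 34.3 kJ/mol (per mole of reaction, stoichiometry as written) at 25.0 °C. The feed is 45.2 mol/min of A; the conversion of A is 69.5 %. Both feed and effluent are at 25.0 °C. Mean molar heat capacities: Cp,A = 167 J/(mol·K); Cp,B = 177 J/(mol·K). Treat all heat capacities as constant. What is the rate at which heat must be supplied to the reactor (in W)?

Extent of reaction ξ = 0.695 × 45.2 = 31.414 mol/min
Reaction term: ξ·ΔH°_rxn = 31.414 × 34.3 = 1077.5 kJ/min
Q = ΔH = 1077.5 kJ/min = 17.958 kW
Heat supplied = 17958 W

Q_in = 18000 W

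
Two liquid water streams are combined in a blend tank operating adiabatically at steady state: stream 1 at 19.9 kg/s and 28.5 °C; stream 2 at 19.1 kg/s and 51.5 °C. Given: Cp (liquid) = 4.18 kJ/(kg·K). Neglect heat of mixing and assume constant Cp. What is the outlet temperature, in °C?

T_out = 39.8 °C

Energy balance with Q = 0: Σ ṁᵢCp,ᵢ(T_out − Tᵢ) = 0
Σ ṁᵢCp,ᵢTᵢ = 19.9×4.18×28.5 + 19.1×4.18×51.5 = 6482.3
Σ ṁᵢCp,ᵢ = 19.9×4.18 + 19.1×4.18 = 163.02
T_out = 6482.3 / 163.02 = 39.764 °C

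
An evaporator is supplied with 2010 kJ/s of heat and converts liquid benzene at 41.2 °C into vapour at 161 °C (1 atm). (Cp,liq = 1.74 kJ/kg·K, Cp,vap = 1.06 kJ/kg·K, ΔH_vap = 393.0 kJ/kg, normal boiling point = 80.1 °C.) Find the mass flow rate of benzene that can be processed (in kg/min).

ṁ = 221 kg/min

Δh = 1.74×(80.1−41.2) + 393.0 + 1.06×(161−80.1) = 546.44 kJ/kg
Q = 2010 kJ/s = 2010 kJ/s = 120600 kJ/min
ṁ = Q/Δh = 120600 / 546.44 = 220.7 kg/min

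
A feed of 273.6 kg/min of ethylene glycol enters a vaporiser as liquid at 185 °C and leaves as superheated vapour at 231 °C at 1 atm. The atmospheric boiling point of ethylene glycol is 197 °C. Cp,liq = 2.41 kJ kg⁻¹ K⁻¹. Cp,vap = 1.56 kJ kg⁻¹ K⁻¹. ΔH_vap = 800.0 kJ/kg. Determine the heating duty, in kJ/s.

Q = 4020 kJ/s

liquid 185→197 °C: 28.92 kJ/kg
vaporisation at 197 °C: 800 kJ/kg
vapour 197→231 °C: 53.04 kJ/kg
Δh = 28.92 + 800 + 53.04 = 881.96 kJ/kg
Q = ṁ·Δh = 273.6 kg/min × 881.96 kJ/kg = 241300 kJ/min
|Q| = 4021.7 kW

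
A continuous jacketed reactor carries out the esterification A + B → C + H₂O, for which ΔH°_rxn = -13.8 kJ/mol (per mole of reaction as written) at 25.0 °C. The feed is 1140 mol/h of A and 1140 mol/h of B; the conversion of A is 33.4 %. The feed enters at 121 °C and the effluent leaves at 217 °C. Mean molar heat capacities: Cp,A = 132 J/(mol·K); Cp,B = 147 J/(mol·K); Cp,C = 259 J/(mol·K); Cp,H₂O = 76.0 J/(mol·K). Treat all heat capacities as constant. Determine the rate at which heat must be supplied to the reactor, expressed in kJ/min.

Extent of reaction ξ = 0.334 × 1140 = 380.76 mol/h
Reaction term: ξ·ΔH°_rxn = 380.76 × -13.8 = -5254.5 kJ/h
Sensible, feed 121→25 °C: -30534 kJ/h
Outlet flows (mol/h): A 759.24, B 759.24, C 380.76, H₂O 380.76
Sensible, products 25→217 °C: 65161 kJ/h
Q = ΔH = 29373 kJ/h = 8.1592 kW
Heat supplied = 489.55 kJ/min

Q_in = 490 kJ/min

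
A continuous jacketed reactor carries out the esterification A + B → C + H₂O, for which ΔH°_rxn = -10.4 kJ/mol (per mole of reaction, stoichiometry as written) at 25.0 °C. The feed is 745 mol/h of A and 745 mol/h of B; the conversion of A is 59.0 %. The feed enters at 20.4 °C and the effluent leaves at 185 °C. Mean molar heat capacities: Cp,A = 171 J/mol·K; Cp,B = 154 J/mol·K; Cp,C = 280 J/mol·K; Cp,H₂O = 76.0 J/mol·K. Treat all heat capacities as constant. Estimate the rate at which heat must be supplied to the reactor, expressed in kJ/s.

Q_in = 10.4 kJ/s

Extent of reaction ξ = 0.590 × 745 = 439.55 mol/h
Reaction term: ξ·ΔH°_rxn = 439.55 × -10.4 = -4571.3 kJ/h
Sensible, feed 20.4→25 °C: 1113.8 kJ/h
Outlet flows (mol/h): A 305.45, B 305.45, C 439.55, H₂O 439.55
Sensible, products 25→185 °C: 40920 kJ/h
Q = ΔH = 37463 kJ/h = 10.406 kW
Heat supplied = 10.406 kJ/s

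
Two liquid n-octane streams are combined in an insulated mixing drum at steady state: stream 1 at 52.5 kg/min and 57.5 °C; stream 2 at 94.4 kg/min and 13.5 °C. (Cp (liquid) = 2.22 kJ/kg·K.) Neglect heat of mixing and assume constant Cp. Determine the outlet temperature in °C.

T_out = 29.2 °C

Energy balance with Q = 0: Σ ṁᵢCp,ᵢ(T_out − Tᵢ) = 0
Σ ṁᵢCp,ᵢTᵢ = 52.5×2.22×57.5 + 94.4×2.22×13.5 = 9530.8
Σ ṁᵢCp,ᵢ = 52.5×2.22 + 94.4×2.22 = 326.12
T_out = 9530.8 / 326.12 = 29.225 °C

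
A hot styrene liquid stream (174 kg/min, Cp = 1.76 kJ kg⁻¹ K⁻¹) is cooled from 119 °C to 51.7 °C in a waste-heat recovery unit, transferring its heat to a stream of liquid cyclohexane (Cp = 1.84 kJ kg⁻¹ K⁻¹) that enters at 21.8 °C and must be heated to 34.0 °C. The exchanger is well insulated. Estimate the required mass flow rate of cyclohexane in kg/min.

Heat released by hot stream: Q = 174 × 1.76 × (119 − 51.7) = 20610 kJ/min
Energy balance on cold side (adiabatic exchanger): Q = ṁ_c·Cp_c·(T_c,out − T_c,in)
ṁ_c = 20610 / [1.84 × (34.0 − 21.8)] = 918.12 kg/min

ṁ_c = 918 kg/min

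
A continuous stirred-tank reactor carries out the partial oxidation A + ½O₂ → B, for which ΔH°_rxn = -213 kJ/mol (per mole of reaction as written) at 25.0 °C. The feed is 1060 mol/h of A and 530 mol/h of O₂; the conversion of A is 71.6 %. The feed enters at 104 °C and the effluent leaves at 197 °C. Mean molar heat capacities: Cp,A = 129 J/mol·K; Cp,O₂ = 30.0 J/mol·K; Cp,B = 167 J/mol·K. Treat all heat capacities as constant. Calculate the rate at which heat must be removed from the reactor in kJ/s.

Q_out = 40.1 kJ/s

Extent of reaction ξ = 0.716 × 1060 = 758.96 mol/h
Reaction term: ξ·ΔH°_rxn = 758.96 × -213 = -161660 kJ/h
Sensible, feed 104→25 °C: -12059 kJ/h
Outlet flows (mol/h): A 301.04, O₂ 150.52, B 758.96
Sensible, products 25→197 °C: 29257 kJ/h
Q = ΔH = -144460 kJ/h = -40.128 kW
Heat removed = 40.128 kJ/s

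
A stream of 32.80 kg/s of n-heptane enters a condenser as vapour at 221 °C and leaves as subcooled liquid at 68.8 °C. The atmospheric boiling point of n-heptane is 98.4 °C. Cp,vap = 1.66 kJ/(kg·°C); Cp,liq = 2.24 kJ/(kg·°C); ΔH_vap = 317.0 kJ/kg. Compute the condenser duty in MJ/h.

Q_c = 69300 MJ/h

vapour 221→98.4 °C: -203.52 kJ/kg
condensation at 98.4 °C: -317 kJ/kg
liquid 98.4→68.8 °C: -66.304 kJ/kg
Δh = -203.52 + -317 + -66.304 = -586.82 kJ/kg
Q = ṁ·Δh = 32.80 kg/s × -586.82 kJ/kg = -19248 kJ/s
|Q| = 19248 kW = 69292 MJ/h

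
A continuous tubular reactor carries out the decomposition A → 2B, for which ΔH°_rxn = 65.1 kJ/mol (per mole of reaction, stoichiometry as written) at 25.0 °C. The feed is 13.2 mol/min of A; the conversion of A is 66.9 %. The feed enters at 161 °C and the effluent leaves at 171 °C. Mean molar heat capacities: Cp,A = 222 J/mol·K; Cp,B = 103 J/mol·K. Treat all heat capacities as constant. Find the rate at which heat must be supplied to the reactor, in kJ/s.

Q_in = 9.73 kJ/s

Extent of reaction ξ = 0.669 × 13.2 = 8.8308 mol/min
Reaction term: ξ·ΔH°_rxn = 8.8308 × 65.1 = 574.89 kJ/min
Sensible, feed 161→25 °C: -398.53 kJ/min
Outlet flows (mol/min): A 4.3692, B 17.662
Sensible, products 25→171 °C: 407.21 kJ/min
Q = ΔH = 583.56 kJ/min = 9.726 kW
Heat supplied = 9.726 kJ/s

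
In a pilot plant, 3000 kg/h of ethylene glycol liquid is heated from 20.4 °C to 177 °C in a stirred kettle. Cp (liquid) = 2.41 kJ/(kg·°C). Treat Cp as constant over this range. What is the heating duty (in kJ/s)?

Q = 315 kJ/s

Q = ṁ·Cp·ΔT = 3000 × 2.41 × (177 − 20.4) = 1.1322e+06 kJ/h
Converting: 1.1322e+06 / 3600 s = 314.5 kW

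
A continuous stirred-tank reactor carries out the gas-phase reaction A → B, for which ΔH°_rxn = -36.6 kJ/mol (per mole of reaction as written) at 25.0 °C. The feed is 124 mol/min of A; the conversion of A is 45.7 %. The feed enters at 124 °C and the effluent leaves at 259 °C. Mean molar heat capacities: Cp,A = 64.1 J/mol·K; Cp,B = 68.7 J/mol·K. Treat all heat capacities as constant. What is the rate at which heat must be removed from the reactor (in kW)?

Extent of reaction ξ = 0.457 × 124 = 56.668 mol/min
Reaction term: ξ·ΔH°_rxn = 56.668 × -36.6 = -2074 kJ/min
Sensible, feed 124→25 °C: -786.89 kJ/min
Outlet flows (mol/min): A 67.332, B 56.668
Sensible, products 25→259 °C: 1920.9 kJ/min
Q = ΔH = -940.02 kJ/min = -15.667 kW
Heat removed = 15.667 kW

Q_out = 15.7 kW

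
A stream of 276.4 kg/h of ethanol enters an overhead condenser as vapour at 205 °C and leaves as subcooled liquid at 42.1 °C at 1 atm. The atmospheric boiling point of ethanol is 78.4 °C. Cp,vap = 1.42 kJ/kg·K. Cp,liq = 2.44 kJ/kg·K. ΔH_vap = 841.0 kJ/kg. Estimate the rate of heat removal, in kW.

Q_c = 85.2 kW

vapour 205→78.4 °C: -179.77 kJ/kg
condensation at 78.4 °C: -841 kJ/kg
liquid 78.4→42.1 °C: -88.572 kJ/kg
Δh = -179.77 + -841 + -88.572 = -1109.3 kJ/kg
Q = ṁ·Δh = 276.4 kg/h × -1109.3 kJ/kg = -306620 kJ/h
|Q| = 85.173 kW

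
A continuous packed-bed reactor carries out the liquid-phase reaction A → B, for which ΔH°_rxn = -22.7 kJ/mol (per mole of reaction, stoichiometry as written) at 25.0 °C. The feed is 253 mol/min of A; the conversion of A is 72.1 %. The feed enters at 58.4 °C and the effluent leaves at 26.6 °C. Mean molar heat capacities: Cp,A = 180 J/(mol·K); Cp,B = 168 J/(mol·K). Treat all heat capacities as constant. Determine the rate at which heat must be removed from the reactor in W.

Q_out = 93200 W

Extent of reaction ξ = 0.721 × 253 = 182.41 mol/min
Reaction term: ξ·ΔH°_rxn = 182.41 × -22.7 = -4140.8 kJ/min
Sensible, feed 58.4→25 °C: -1521 kJ/min
Outlet flows (mol/min): A 70.587, B 182.41
Sensible, products 25→26.6 °C: 69.362 kJ/min
Q = ΔH = -5592.4 kJ/min = -93.207 kW
Heat removed = 93207 W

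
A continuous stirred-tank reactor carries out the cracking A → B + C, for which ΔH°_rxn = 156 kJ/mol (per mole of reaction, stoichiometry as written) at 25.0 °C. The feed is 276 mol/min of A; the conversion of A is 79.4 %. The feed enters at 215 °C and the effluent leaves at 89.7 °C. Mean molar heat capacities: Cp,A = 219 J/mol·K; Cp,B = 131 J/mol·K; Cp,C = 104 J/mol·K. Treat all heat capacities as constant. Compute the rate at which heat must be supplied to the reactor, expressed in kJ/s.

Q_in = 447 kJ/s

Extent of reaction ξ = 0.794 × 276 = 219.14 mol/min
Reaction term: ξ·ΔH°_rxn = 219.14 × 156 = 34186 kJ/min
Sensible, feed 215→25 °C: -11484 kJ/min
Outlet flows (mol/min): A 56.856, B 219.14, C 219.14
Sensible, products 25→89.7 °C: 4137.6 kJ/min
Q = ΔH = 26840 kJ/min = 447.33 kW
Heat supplied = 447.33 kJ/s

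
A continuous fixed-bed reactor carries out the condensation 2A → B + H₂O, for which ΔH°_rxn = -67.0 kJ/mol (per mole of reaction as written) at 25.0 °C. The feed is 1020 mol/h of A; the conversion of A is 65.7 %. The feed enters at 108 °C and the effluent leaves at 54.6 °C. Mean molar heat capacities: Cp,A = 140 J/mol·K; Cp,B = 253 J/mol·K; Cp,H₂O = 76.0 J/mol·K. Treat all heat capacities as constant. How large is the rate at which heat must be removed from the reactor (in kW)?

Q_out = 8.22 kW

Extent of reaction ξ = 0.657 × 1020 / 2 = 335.07 mol/h
Reaction term: ξ·ΔH°_rxn = 335.07 × -67.0 = -22450 kJ/h
Sensible, feed 108→25 °C: -11852 kJ/h
Outlet flows (mol/h): A 349.86, B 335.07, H₂O 335.07
Sensible, products 25→54.6 °C: 4712.9 kJ/h
Q = ΔH = -29589 kJ/h = -8.2192 kW
Heat removed = 8.2192 kW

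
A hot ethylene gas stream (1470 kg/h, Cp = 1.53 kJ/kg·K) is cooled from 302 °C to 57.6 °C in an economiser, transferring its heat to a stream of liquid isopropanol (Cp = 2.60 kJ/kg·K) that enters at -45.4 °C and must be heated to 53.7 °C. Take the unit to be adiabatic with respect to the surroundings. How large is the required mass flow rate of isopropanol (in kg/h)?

Heat released by hot stream: Q = 1470 × 1.53 × (302 − 57.6) = 549680 kJ/h
Energy balance on cold side (adiabatic exchanger): Q = ṁ_c·Cp_c·(T_c,out − T_c,in)
ṁ_c = 549680 / [2.60 × (53.7 − -45.4)] = 2133.4 kg/h

ṁ_c = 2130 kg/h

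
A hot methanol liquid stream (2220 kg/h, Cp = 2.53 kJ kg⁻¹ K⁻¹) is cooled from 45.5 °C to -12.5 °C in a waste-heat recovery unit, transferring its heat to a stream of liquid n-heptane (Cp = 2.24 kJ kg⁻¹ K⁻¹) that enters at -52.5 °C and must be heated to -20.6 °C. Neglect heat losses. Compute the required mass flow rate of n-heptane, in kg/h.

ṁ_c = 4560 kg/h

Heat released by hot stream: Q = 2220 × 2.53 × (45.5 − -12.5) = 325760 kJ/h
Energy balance on cold side (adiabatic exchanger): Q = ṁ_c·Cp_c·(T_c,out − T_c,in)
ṁ_c = 325760 / [2.24 × (-20.6 − -52.5)] = 4558.9 kg/h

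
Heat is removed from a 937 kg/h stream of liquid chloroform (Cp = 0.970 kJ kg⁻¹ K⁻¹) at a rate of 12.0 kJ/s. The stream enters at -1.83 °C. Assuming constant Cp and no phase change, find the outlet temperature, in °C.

Q = 12.0 kJ/s = 43200 kJ/h
ΔT = Q/(ṁ·Cp) = 43200/(937×0.970) = 47.531 K
T_out = -1.83 − 47.531 = -49.361 °C

T_out = -49.4 °C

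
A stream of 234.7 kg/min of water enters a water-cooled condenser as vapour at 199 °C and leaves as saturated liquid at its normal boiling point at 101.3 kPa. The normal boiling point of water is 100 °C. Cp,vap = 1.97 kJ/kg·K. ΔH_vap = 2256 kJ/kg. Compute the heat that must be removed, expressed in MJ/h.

vapour 199→100 °C: -195.03 kJ/kg
condensation at 100 °C: -2256 kJ/kg
Δh = -195.03 + -2256 = -2451 kJ/kg
Q = ṁ·Δh = 234.7 kg/min × -2451 kJ/kg = -575260 kJ/min
|Q| = 9587.6 kW = 34515 MJ/h

Q_c = 34500 MJ/h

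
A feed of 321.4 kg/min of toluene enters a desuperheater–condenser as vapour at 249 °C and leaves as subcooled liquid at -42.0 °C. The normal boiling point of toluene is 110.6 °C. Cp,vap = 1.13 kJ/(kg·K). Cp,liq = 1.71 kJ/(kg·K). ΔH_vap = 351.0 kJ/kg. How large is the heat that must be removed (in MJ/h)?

vapour 249→110.6 °C: -156.39 kJ/kg
condensation at 110.6 °C: -351 kJ/kg
liquid 110.6→-42.0 °C: -260.95 kJ/kg
Δh = -156.39 + -351 + -260.95 = -768.34 kJ/kg
Q = ṁ·Δh = 321.4 kg/min × -768.34 kJ/kg = -246940 kJ/min
|Q| = 4115.7 kW = 14817 MJ/h

Q_c = 14800 MJ/h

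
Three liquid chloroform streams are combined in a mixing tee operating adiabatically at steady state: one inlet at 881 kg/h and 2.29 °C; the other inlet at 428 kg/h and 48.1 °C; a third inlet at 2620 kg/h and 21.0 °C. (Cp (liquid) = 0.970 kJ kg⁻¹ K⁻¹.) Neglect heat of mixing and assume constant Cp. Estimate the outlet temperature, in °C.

T_out = 19.8 °C

Energy balance with Q = 0: Σ ṁᵢCp,ᵢ(T_out − Tᵢ) = 0
T_out = Σ ṁᵢCp,ᵢTᵢ / Σ ṁᵢCp,ᵢ
      = 75296 / 3811.1 = 19.757 °C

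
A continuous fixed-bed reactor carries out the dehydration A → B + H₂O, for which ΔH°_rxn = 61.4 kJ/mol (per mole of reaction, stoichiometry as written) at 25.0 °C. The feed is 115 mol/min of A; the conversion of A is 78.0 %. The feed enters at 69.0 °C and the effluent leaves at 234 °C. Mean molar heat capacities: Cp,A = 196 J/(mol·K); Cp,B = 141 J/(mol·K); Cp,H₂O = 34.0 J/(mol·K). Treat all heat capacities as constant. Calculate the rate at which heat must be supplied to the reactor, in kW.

Extent of reaction ξ = 0.780 × 115 = 89.7 mol/min
Reaction term: ξ·ΔH°_rxn = 89.7 × 61.4 = 5507.6 kJ/min
Sensible, feed 69.0→25 °C: -991.76 kJ/min
Outlet flows (mol/min): A 25.3, B 89.7, H₂O 89.7
Sensible, products 25→234 °C: 4317.2 kJ/min
Q = ΔH = 8833 kJ/min = 147.22 kW
Heat supplied = 147.22 kW

Q_in = 147 kW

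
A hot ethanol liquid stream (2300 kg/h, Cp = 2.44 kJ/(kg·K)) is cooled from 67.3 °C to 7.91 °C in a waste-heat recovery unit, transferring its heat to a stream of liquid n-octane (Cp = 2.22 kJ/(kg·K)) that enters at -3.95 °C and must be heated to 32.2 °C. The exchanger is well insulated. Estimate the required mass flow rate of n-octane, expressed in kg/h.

Heat released by hot stream: Q = 2300 × 2.44 × (67.3 − 7.91) = 333300 kJ/h
Energy balance on cold side (adiabatic exchanger): Q = ṁ_c·Cp_c·(T_c,out − T_c,in)
ṁ_c = 333300 / [2.22 × (32.2 − -3.95)] = 4153.1 kg/h

ṁ_c = 4150 kg/h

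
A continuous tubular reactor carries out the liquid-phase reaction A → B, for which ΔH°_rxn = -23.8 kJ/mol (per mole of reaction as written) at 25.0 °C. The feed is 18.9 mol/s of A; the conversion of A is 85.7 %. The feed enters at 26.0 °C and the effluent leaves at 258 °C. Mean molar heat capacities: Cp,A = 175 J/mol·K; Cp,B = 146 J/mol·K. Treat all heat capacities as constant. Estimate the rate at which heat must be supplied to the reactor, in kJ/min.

Q_in = 16300 kJ/min

Extent of reaction ξ = 0.857 × 18.9 = 16.197 mol/s
Reaction term: ξ·ΔH°_rxn = 16.197 × -23.8 = -385.5 kJ/s
Sensible, feed 26.0→25 °C: -3.3075 kJ/s
Outlet flows (mol/s): A 2.7027, B 16.197
Sensible, products 25→258 °C: 661.2 kJ/s
Q = ΔH = 272.4 kJ/s = 272.4 kW
Heat supplied = 16344 kJ/min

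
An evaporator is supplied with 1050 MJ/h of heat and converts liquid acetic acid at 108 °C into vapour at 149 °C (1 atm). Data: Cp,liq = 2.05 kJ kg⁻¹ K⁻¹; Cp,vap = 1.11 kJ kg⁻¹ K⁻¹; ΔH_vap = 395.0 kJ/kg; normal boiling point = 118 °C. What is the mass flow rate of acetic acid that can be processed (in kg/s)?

Δh = 2.05×(118−108) + 395.0 + 1.11×(149−118) = 449.91 kJ/kg
Q = 1050 MJ/h = 291.67 kJ/s = 291.67 kJ/s
ṁ = Q/Δh = 291.67 / 449.91 = 0.64828 kg/s

ṁ = 0.648 kg/s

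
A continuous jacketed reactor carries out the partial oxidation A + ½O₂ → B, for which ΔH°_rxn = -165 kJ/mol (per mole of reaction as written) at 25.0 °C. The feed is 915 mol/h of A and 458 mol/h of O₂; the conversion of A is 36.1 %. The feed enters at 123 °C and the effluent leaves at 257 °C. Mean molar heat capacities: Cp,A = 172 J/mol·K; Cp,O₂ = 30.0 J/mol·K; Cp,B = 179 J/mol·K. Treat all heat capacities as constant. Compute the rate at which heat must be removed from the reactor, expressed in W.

Q_out = 8940 W

Extent of reaction ξ = 0.361 × 915 = 330.31 mol/h
Reaction term: ξ·ΔH°_rxn = 330.31 × -165 = -54502 kJ/h
Sensible, feed 123→25 °C: -16770 kJ/h
Outlet flows (mol/h): A 584.68, O₂ 292.84, B 330.31
Sensible, products 25→257 °C: 39087 kJ/h
Q = ΔH = -32185 kJ/h = -8.9403 kW
Heat removed = 8940.3 W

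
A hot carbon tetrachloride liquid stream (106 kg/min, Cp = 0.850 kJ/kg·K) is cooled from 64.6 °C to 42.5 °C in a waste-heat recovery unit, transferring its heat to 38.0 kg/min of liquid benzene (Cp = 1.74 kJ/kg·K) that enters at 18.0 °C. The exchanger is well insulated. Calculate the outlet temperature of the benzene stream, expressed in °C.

Heat released by hot stream: Q = 106 × 0.850 × (64.6 − 42.5) = 1991.2 kJ/min
Energy balance on cold side (adiabatic exchanger): Q = ṁ_c·Cp_c·(T_c,out − T_c,in)
T_c,out = 18.0 + 1991.2/(38.0 × 1.74) = 48.115 °C

T_c,out = 48.1 °C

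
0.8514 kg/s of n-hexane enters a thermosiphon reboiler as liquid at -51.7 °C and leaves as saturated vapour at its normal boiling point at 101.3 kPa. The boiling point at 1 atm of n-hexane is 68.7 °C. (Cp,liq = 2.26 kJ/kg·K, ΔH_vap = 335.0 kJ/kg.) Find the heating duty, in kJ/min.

liquid -51.7→68.7 °C: 272.1 kJ/kg
vaporisation at 68.7 °C: 335 kJ/kg
Δh = 272.1 + 335 = 607.1 kJ/kg
Q = ṁ·Δh = 0.8514 kg/s × 607.1 kJ/kg = 516.89 kJ/s
|Q| = 516.89 kW = 31013 kJ/min

Q = 31000 kJ/min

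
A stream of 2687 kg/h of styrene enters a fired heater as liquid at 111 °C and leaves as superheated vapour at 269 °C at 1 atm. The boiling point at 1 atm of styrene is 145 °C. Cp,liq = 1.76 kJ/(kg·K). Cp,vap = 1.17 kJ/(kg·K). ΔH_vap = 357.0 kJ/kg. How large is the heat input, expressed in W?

Q = 419000 W

liquid 111→145 °C: 59.84 kJ/kg
vaporisation at 145 °C: 357 kJ/kg
vapour 145→269 °C: 145.08 kJ/kg
Δh = 59.84 + 357 + 145.08 = 561.92 kJ/kg
Q = ṁ·Δh = 2687 kg/h × 561.92 kJ/kg = 1.5099e+06 kJ/h
|Q| = 419.41 kW = 419410 W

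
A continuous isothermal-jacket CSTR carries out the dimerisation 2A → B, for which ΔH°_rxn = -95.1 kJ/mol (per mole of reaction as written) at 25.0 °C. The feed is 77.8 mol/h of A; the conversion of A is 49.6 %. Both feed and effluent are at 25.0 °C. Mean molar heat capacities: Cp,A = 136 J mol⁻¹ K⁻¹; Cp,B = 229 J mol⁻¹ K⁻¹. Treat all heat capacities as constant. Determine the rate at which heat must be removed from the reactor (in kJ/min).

Extent of reaction ξ = 0.496 × 77.8 / 2 = 19.294 mol/h
Reaction term: ξ·ΔH°_rxn = 19.294 × -95.1 = -1834.9 kJ/h
Q = ΔH = -1834.9 kJ/h = -0.50969 kW
Heat removed = 30.582 kJ/min

Q_out = 30.6 kJ/min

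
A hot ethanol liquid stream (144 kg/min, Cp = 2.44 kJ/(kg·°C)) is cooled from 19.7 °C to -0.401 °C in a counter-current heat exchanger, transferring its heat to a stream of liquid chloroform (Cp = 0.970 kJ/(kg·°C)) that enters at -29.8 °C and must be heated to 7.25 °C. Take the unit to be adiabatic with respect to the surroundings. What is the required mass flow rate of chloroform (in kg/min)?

ṁ_c = 197 kg/min

Heat released by hot stream: Q = 144 × 2.44 × (19.7 − -0.401) = 7062.7 kJ/min
Energy balance on cold side (adiabatic exchanger): Q = ṁ_c·Cp_c·(T_c,out − T_c,in)
ṁ_c = 7062.7 / [0.970 × (7.25 − -29.8)] = 196.52 kg/min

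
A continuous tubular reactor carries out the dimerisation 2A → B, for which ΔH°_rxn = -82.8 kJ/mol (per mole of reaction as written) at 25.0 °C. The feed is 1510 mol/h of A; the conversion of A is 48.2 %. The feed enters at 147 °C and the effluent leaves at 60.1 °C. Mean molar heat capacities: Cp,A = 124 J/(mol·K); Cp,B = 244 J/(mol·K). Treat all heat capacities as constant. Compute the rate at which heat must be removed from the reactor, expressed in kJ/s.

Extent of reaction ξ = 0.482 × 1510 / 2 = 363.91 mol/h
Reaction term: ξ·ΔH°_rxn = 363.91 × -82.8 = -30132 kJ/h
Sensible, feed 147→25 °C: -22843 kJ/h
Outlet flows (mol/h): A 782.18, B 363.91
Sensible, products 25→60.1 °C: 6521 kJ/h
Q = ΔH = -46454 kJ/h = -12.904 kW
Heat removed = 12.904 kJ/s

Q_out = 12.9 kJ/s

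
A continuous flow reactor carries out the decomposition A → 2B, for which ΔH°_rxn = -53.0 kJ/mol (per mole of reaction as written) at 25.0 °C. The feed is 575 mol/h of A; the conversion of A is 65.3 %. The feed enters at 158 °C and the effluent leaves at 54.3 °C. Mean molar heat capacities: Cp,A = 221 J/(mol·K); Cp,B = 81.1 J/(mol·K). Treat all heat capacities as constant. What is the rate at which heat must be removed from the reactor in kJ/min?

Extent of reaction ξ = 0.653 × 575 = 375.48 mol/h
Reaction term: ξ·ΔH°_rxn = 375.48 × -53.0 = -19900 kJ/h
Sensible, feed 158→25 °C: -16901 kJ/h
Outlet flows (mol/h): A 199.52, B 750.95
Sensible, products 25→54.3 °C: 3076.4 kJ/h
Q = ΔH = -33725 kJ/h = -9.368 kW
Heat removed = 562.08 kJ/min

Q_out = 562 kJ/min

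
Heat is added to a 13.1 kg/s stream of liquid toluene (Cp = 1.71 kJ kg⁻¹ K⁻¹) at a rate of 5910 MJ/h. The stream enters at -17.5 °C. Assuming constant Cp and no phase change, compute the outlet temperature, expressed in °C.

Q = 5910 MJ/h = 1641.7 kJ/s
ΔT = Q/(ṁ·Cp) = 1641.7/(13.1×1.71) = 73.285 K
T_out = -17.5 + 73.285 = 55.785 °C

T_out = 55.8 °C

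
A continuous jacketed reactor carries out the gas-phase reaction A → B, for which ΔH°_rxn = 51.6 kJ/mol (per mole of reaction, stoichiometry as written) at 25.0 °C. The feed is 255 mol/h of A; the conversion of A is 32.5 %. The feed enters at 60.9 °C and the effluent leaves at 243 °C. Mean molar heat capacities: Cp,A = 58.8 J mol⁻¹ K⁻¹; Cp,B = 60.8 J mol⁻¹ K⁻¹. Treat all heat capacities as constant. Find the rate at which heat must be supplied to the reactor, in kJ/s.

Q_in = 1.96 kJ/s

Extent of reaction ξ = 0.325 × 255 = 82.875 mol/h
Reaction term: ξ·ΔH°_rxn = 82.875 × 51.6 = 4276.4 kJ/h
Sensible, feed 60.9→25 °C: -538.28 kJ/h
Outlet flows (mol/h): A 172.12, B 82.875
Sensible, products 25→243 °C: 3304.8 kJ/h
Q = ΔH = 7042.9 kJ/h = 1.9564 kW
Heat supplied = 1.9564 kJ/s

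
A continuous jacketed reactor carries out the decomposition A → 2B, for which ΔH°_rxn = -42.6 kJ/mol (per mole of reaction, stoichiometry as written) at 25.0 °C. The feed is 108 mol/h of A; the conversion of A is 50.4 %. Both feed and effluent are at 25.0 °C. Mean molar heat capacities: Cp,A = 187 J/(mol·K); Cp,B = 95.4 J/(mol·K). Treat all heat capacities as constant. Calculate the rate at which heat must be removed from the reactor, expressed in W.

Q_out = 644 W

Extent of reaction ξ = 0.504 × 108 = 54.432 mol/h
Reaction term: ξ·ΔH°_rxn = 54.432 × -42.6 = -2318.8 kJ/h
Q = ΔH = -2318.8 kJ/h = -0.64411 kW
Heat removed = 644.11 W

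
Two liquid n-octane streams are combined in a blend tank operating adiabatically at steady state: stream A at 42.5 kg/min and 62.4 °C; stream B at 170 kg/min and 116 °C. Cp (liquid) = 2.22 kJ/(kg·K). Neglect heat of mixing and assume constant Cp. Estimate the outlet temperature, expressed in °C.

Adiabatic, steady state ⇒ Σ ṁᵢCp,ᵢ(T_out − Tᵢ) = 0
Σ ṁᵢCp,ᵢTᵢ = 42.5×2.22×62.4 + 170×2.22×116 = 49666
Σ ṁᵢCp,ᵢ = 42.5×2.22 + 170×2.22 = 471.75
T_out = 49666 / 471.75 = 105.28 °C

T_out = 105 °C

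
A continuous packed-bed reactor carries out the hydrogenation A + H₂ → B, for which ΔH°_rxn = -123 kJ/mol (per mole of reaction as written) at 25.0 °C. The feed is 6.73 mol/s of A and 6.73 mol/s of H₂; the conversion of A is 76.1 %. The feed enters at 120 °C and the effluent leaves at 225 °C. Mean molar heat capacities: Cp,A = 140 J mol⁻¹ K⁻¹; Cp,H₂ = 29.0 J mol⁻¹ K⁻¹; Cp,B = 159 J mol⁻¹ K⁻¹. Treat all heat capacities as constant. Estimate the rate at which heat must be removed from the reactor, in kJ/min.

Q_out = 31200 kJ/min

Extent of reaction ξ = 0.761 × 6.73 = 5.1215 mol/s
Reaction term: ξ·ΔH°_rxn = 5.1215 × -123 = -629.95 kJ/s
Sensible, feed 120→25 °C: -108.05 kJ/s
Outlet flows (mol/s): A 1.6085, H₂ 1.6085, B 5.1215
Sensible, products 25→225 °C: 217.23 kJ/s
Q = ΔH = -520.77 kJ/s = -520.77 kW
Heat removed = 31246 kJ/min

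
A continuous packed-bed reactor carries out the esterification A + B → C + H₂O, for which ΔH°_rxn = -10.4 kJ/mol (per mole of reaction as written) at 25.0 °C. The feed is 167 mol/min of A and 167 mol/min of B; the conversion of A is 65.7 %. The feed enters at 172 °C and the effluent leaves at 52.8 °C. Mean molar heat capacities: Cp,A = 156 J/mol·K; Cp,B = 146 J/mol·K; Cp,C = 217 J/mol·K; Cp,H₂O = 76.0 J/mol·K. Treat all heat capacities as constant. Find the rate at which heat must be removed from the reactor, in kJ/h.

Extent of reaction ξ = 0.657 × 167 = 109.72 mol/min
Reaction term: ξ·ΔH°_rxn = 109.72 × -10.4 = -1141.1 kJ/min
Sensible, feed 172→25 °C: -7413.8 kJ/min
Outlet flows (mol/min): A 57.281, B 57.281, C 109.72, H₂O 109.72
Sensible, products 25→52.8 °C: 1374.6 kJ/min
Q = ΔH = -7180.3 kJ/min = -119.67 kW
Heat removed = 430820 kJ/h

Q_out = 431000 kJ/h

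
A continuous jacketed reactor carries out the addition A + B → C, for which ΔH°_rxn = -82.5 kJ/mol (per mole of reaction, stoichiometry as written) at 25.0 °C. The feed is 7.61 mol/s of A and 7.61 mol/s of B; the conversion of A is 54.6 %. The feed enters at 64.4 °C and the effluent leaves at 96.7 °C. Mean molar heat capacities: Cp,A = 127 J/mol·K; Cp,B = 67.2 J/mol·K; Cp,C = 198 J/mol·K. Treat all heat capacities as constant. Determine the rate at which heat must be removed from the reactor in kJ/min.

Q_out = 17600 kJ/min

Extent of reaction ξ = 0.546 × 7.61 = 4.1551 mol/s
Reaction term: ξ·ΔH°_rxn = 4.1551 × -82.5 = -342.79 kJ/s
Sensible, feed 64.4→25 °C: -58.228 kJ/s
Outlet flows (mol/s): A 3.4549, B 3.4549, C 4.1551
Sensible, products 25→96.7 °C: 107.09 kJ/s
Q = ΔH = -293.93 kJ/s = -293.93 kW
Heat removed = 17636 kJ/min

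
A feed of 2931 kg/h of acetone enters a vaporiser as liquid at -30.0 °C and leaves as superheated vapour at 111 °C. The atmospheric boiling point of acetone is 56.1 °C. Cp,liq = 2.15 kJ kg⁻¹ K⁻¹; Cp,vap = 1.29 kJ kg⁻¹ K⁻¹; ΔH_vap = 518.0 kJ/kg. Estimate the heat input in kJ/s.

Q = 630 kJ/s

liquid -30.0→56.1 °C: 185.11 kJ/kg
vaporisation at 56.1 °C: 518 kJ/kg
vapour 56.1→111 °C: 70.821 kJ/kg
Δh = 185.11 + 518 + 70.821 = 773.94 kJ/kg
Q = ṁ·Δh = 2931 kg/h × 773.94 kJ/kg = 2.2684e+06 kJ/h
|Q| = 630.11 kW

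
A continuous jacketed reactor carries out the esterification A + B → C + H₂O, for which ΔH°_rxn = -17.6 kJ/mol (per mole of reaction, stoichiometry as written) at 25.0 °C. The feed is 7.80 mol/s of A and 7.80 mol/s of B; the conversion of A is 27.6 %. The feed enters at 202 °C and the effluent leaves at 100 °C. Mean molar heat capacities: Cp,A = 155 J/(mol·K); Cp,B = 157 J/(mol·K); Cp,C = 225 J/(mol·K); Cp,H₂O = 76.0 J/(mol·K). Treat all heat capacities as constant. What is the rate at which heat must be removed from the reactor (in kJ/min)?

Extent of reaction ξ = 0.276 × 7.80 = 2.1528 mol/s
Reaction term: ξ·ΔH°_rxn = 2.1528 × -17.6 = -37.889 kJ/s
Sensible, feed 202→25 °C: -430.75 kJ/s
Outlet flows (mol/s): A 5.6472, B 5.6472, C 2.1528, H₂O 2.1528
Sensible, products 25→100 °C: 180.74 kJ/s
Q = ΔH = -287.89 kJ/s = -287.89 kW
Heat removed = 17274 kJ/min

Q_out = 17300 kJ/min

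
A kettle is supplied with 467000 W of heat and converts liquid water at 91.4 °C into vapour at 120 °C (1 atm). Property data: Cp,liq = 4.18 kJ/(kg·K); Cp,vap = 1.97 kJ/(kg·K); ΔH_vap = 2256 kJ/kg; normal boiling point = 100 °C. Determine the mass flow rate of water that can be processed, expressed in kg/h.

ṁ = 721 kg/h

Δh = 4.18×(100−91.4) + 2256 + 1.97×(120−100) = 2331.3 kJ/kg
Q = 467000 W = 467 kJ/s = 1.6812e+06 kJ/h
ṁ = Q/Δh = 1.6812e+06 / 2331.3 = 721.13 kg/h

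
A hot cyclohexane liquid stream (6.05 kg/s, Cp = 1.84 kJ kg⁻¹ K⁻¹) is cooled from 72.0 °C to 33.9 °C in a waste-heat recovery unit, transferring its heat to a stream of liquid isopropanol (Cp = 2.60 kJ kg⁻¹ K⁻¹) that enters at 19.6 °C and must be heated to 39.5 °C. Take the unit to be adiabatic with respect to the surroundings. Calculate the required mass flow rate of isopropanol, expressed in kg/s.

ṁ_c = 8.20 kg/s

Heat released by hot stream: Q = 6.05 × 1.84 × (72.0 − 33.9) = 424.13 kJ/s
Energy balance on cold side (adiabatic exchanger): Q = ṁ_c·Cp_c·(T_c,out − T_c,in)
ṁ_c = 424.13 / [2.60 × (39.5 − 19.6)] = 8.1973 kg/s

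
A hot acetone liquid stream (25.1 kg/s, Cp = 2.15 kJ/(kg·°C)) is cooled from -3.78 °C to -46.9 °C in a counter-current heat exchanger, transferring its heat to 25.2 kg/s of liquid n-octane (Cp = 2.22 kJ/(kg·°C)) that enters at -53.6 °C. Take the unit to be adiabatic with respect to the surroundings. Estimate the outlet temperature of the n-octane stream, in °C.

T_c,out = -12.0 °C

Heat released by hot stream: Q = 25.1 × 2.15 × (-3.78 − -46.9) = 2327 kJ/s
Energy balance on cold side (adiabatic exchanger): Q = ṁ_c·Cp_c·(T_c,out − T_c,in)
T_c,out = -53.6 + 2327/(25.2 × 2.22) = -12.005 °C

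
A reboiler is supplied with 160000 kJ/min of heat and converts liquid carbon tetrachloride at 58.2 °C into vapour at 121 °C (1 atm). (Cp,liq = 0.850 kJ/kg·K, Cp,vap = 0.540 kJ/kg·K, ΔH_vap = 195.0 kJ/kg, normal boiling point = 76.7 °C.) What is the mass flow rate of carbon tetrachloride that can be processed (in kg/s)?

ṁ = 11.4 kg/s

Δh = 0.850×(76.7−58.2) + 195.0 + 0.540×(121−76.7) = 234.65 kJ/kg
Q = 160000 kJ/min = 2666.7 kJ/s = 2666.7 kJ/s
ṁ = Q/Δh = 2666.7 / 234.65 = 11.365 kg/s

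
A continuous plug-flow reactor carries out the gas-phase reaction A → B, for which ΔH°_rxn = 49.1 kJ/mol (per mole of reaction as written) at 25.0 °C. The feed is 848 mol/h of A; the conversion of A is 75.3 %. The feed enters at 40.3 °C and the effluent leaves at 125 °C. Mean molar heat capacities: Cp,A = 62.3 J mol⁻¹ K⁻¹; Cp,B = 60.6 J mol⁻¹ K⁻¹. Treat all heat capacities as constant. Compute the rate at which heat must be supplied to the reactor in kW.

Extent of reaction ξ = 0.753 × 848 = 638.54 mol/h
Reaction term: ξ·ΔH°_rxn = 638.54 × 49.1 = 31353 kJ/h
Sensible, feed 40.3→25 °C: -808.31 kJ/h
Outlet flows (mol/h): A 209.46, B 638.54
Sensible, products 25→125 °C: 5174.5 kJ/h
Q = ΔH = 35719 kJ/h = 9.9219 kW
Heat supplied = 9.9219 kW

Q_in = 9.92 kW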